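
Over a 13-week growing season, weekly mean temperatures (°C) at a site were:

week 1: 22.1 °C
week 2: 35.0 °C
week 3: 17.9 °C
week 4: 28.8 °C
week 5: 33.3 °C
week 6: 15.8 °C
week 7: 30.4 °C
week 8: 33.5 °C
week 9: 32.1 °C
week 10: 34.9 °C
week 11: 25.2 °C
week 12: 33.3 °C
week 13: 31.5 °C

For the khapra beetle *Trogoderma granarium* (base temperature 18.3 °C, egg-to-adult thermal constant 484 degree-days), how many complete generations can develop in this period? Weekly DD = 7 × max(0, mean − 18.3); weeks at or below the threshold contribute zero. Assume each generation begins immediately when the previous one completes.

Weekly DD (7 × max(0, T̄ − 18.3)): 26.6, 116.9, 0.0, 73.5, 105.0, 0.0, 84.7, 106.4, 96.6, 116.2, 48.3, 105.0, 92.4.
Season total = 971.6 DD.
Complete generations = ⌊971.6 / 484⌋ = 2.

2 generations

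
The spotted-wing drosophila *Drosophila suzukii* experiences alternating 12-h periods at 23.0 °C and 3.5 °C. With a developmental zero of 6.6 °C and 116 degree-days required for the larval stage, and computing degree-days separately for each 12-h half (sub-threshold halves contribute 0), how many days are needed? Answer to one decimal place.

14.1 days

Day half: max(0, 23.0 − 6.6) × 0.5 = 16.4 × 0.5 = 8.20 DD.
Night half: max(0, 3.5 − 6.6) × 0.5 = 0.0 × 0.5 = 0.00 DD.
Per 24 h: 8.20 DD/day.
Duration = 116 / 8.20 = 14.146 ≈ 14.1 days.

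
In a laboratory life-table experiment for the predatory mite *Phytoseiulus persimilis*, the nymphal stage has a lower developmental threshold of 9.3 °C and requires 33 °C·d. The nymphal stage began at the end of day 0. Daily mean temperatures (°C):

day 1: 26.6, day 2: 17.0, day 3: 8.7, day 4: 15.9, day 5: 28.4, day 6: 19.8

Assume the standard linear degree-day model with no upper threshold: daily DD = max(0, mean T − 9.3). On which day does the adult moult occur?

day 5

Daily DD above 9.3 °C: 17.3, 7.7, 0.0, 6.6, 19.1, 10.5.
Cumulative: 17.3, 25.0, 25.0, 31.6, 50.7, 61.2.
The total first reaches 33 DD on day 5.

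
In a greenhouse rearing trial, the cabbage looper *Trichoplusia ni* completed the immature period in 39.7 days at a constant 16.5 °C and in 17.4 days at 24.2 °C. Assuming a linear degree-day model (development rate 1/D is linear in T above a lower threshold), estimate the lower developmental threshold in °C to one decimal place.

10.5 °C

Under the model K = D·(T − T_b), so D₁·(T₁ − T_b) = D₂·(T₂ − T_b).
39.7·(16.5 − T_b) = 17.4·(24.2 − T_b)
T_b = (39.7·16.5 − 17.4·24.2) / (39.7 − 17.4) = 233.97 / 22.3 = 10.492 °C ≈ 10.5 °C.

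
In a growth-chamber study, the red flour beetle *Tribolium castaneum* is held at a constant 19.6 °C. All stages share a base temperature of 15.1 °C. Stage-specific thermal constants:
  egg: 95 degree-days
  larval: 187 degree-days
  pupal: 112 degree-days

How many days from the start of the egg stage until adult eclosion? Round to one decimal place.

Daily accumulation at 19.6 °C = 19.6 − 15.1 = 4.5 DD/day.
Total K = 95 + 187 + 112 = 394 DD.
Total duration = 394 / 4.5 = 87.556 ≈ 87.6 days.

87.6 days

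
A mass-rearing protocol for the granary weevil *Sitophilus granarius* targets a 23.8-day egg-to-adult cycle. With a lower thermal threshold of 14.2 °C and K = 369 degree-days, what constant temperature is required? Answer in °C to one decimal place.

29.7 °C

Required daily accumulation = 369 / 23.8 = 15.504 DD/day.
T = T_base + 15.504 = 14.2 + 15.504 = 29.704 ≈ 29.7 °C.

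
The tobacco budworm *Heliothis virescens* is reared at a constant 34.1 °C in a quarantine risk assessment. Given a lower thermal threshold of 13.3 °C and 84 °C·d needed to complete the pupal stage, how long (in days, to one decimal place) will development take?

4.0 days

Daily accumulation = 34.1 − 13.3 = 20.8 DD/day.
Duration = 84 / 20.8 = 4.038 ≈ 4.0 days.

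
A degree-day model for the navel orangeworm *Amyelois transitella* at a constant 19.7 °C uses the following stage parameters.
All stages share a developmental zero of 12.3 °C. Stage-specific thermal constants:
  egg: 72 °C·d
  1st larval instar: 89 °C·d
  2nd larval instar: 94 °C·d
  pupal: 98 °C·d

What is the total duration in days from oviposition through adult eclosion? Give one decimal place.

47.7 days

Daily accumulation at 19.7 °C = 19.7 − 12.3 = 7.4 DD/day.
Total K = 72 + 89 + 94 + 98 = 353 DD.
Total duration = 353 / 7.4 = 47.703 ≈ 47.7 days.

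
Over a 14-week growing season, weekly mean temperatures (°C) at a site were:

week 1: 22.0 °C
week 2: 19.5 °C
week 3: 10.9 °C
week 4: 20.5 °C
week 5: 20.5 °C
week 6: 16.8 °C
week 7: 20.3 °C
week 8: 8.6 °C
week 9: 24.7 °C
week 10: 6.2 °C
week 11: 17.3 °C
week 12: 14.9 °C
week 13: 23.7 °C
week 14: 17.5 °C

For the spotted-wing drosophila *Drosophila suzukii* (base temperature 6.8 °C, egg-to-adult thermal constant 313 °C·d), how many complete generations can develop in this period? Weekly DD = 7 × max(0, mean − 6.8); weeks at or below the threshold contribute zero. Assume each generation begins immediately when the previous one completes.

3 generations

Weekly DD (7 × max(0, T̄ − 6.8)): 106.4, 88.9, 28.7, 95.9, 95.9, 70.0, 94.5, 12.6, 125.3, 0.0, 73.5, 56.7, 118.3, 74.9.
Season total = 1041.6 DD.
Complete generations = ⌊1041.6 / 313⌋ = 3.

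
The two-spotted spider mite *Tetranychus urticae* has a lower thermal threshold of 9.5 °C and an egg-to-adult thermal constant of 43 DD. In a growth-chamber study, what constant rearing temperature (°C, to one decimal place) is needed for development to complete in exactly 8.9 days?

Required daily accumulation = 43 / 8.9 = 4.831 DD/day.
T = T_base + 4.831 = 9.5 + 4.831 = 14.331 ≈ 14.3 °C.

14.3 °C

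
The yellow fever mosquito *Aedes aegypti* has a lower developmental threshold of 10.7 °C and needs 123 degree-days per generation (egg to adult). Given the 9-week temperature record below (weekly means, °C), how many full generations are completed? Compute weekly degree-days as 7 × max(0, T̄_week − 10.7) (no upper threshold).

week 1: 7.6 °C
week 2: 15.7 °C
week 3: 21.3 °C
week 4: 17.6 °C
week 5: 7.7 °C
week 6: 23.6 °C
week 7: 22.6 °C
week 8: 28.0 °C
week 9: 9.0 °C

Weekly DD (7 × max(0, T̄ − 10.7)): 0.0, 35.0, 74.2, 48.3, 0.0, 90.3, 83.3, 121.1, 0.0.
Season total = 452.2 DD.
Complete generations = ⌊452.2 / 123⌋ = 3.

3 generations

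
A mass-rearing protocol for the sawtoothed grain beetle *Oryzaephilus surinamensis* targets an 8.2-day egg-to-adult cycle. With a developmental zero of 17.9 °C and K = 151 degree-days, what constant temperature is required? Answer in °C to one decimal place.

36.3 °C

Required daily accumulation = 151 / 8.2 = 18.415 DD/day.
T = T_base + 18.415 = 17.9 + 18.415 = 36.315 ≈ 36.3 °C.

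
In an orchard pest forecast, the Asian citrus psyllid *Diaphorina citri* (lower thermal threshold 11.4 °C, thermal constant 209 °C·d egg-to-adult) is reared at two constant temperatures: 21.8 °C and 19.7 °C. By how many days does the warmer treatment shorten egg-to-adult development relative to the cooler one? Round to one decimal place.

At 21.8 °C: 209 / (21.8 − 11.4) = 209 / 10.4 = 20.096 d.
At 19.7 °C: 209 / (19.7 − 11.4) = 209 / 8.3 = 25.181 d.
Difference = |20.096 − 25.181| = 5.085 ≈ 5.1 days.

5.1 days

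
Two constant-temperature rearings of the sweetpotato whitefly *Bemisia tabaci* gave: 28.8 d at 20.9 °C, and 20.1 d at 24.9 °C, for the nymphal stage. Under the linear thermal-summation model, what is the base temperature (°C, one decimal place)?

11.7 °C

Equal thermal constants: D₁(T₁ − T_b) = D₂(T₂ − T_b).
28.8·(20.9 − T_b) = 20.1·(24.9 − T_b)
T_b = (28.8·20.9 − 20.1·24.9) / (28.8 − 20.1) = 101.43 / 8.7 = 11.659 °C ≈ 11.7 °C.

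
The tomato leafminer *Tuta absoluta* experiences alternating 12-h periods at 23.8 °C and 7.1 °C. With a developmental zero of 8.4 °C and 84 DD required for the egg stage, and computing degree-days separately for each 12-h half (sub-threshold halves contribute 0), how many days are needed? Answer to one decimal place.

Day half: max(0, 23.8 − 8.4) × 0.5 = 15.4 × 0.5 = 7.70 DD.
Night half: max(0, 7.1 − 8.4) × 0.5 = 0.0 × 0.5 = 0.00 DD.
Per 24 h: 7.70 DD/day.
Duration = 84 / 7.70 = 10.909 ≈ 10.9 days.

10.9 days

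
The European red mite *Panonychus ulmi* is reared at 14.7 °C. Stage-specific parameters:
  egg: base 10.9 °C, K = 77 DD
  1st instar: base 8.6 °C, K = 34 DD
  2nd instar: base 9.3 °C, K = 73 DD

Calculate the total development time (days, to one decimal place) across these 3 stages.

39.4 days

egg: 77 / (14.7 − 10.9) = 77 / 3.8 = 20.263 d.
1st instar: 34 / (14.7 − 8.6) = 34 / 6.1 = 5.574 d.
2nd instar: 73 / (14.7 − 9.3) = 73 / 5.4 = 13.519 d.
Sum = 39.355 ≈ 39.4 days.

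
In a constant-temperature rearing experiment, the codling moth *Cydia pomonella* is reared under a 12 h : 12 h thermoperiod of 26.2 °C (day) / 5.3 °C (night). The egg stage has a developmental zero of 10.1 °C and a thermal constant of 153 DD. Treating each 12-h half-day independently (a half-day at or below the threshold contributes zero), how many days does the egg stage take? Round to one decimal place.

19.0 days

Day half: max(0, 26.2 − 10.1) × 0.5 = 16.1 × 0.5 = 8.05 DD.
Night half: max(0, 5.3 − 10.1) × 0.5 = 0.0 × 0.5 = 0.00 DD.
Per 24 h: 8.05 DD/day.
Duration = 153 / 8.05 = 19.006 ≈ 19.0 days.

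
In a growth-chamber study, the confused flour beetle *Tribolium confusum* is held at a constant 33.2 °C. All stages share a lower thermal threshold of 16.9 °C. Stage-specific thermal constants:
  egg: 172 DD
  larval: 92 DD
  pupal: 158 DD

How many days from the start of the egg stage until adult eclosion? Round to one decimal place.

25.9 days

Daily accumulation at 33.2 °C = 33.2 − 16.9 = 16.3 DD/day.
Total K = 172 + 92 + 158 = 422 DD.
Total duration = 422 / 16.3 = 25.890 ≈ 25.9 days.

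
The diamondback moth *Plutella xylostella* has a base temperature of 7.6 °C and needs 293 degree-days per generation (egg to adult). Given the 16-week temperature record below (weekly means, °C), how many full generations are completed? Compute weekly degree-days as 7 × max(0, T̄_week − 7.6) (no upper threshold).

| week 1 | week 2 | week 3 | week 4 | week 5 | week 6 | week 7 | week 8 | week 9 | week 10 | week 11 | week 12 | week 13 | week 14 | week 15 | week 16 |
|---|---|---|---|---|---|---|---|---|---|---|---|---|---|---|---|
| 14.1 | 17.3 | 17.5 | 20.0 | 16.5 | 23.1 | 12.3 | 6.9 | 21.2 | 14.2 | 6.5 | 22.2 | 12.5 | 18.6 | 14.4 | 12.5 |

3 generations

Weekly DD (7 × max(0, T̄ − 7.6)): 45.5, 67.9, 69.3, 86.8, 62.3, 108.5, 32.9, 0.0, 95.2, 46.2, 0.0, 102.2, 34.3, 77.0, 47.6, 34.3.
Season total = 910.0 DD.
Complete generations = ⌊910.0 / 293⌋ = 3.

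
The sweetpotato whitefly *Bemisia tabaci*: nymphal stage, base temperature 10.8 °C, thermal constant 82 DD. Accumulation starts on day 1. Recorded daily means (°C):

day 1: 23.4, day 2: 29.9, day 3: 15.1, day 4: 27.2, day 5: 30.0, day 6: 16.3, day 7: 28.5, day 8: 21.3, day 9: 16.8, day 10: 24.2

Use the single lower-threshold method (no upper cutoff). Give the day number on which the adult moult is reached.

Daily DD above 10.8 °C: 12.6, 19.1, 4.3, 16.4, 19.2, 5.5, 17.7, 10.5, 6.0, 13.4.
Cumulative: 12.6, 31.7, 36.0, 52.4, 71.6, 77.1, 94.8, 105.3, 111.3, 124.7.
The total first reaches 82 DD on day 7.

day 7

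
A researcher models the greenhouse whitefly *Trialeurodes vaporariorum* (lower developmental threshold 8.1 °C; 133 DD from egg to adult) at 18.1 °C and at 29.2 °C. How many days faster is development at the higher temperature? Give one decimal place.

At 18.1 °C: 133 / (18.1 − 8.1) = 133 / 10.0 = 13.300 d.
At 29.2 °C: 133 / (29.2 − 8.1) = 133 / 21.1 = 6.303 d.
Difference = |13.300 − 6.303| = 6.997 ≈ 7.0 days.

7.0 days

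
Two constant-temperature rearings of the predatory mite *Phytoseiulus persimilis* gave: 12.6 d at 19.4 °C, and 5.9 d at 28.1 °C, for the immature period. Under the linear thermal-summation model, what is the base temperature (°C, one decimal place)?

Under the model K = D·(T − T_b), so D₁·(T₁ − T_b) = D₂·(T₂ − T_b).
12.6·(19.4 − T_b) = 5.9·(28.1 − T_b)
T_b = (12.6·19.4 − 5.9·28.1) / (12.6 − 5.9) = 78.65 / 6.7 = 11.739 °C ≈ 11.7 °C.

11.7 °C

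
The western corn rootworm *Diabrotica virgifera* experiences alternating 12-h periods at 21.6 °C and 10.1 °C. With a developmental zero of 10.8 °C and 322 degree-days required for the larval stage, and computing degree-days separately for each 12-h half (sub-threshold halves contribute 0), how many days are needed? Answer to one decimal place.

59.6 days

Day half: max(0, 21.6 − 10.8) × 0.5 = 10.8 × 0.5 = 5.40 DD.
Night half: max(0, 10.1 − 10.8) × 0.5 = 0.0 × 0.5 = 0.00 DD.
Per 24 h: 5.40 DD/day.
Duration = 322 / 5.40 = 59.630 ≈ 59.6 days.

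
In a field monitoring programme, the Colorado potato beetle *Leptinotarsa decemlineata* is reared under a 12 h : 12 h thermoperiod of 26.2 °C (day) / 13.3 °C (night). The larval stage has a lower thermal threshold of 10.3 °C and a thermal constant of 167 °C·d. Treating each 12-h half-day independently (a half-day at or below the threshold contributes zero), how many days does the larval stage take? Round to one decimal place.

17.7 days

Day half: max(0, 26.2 − 10.3) × 0.5 = 15.9 × 0.5 = 7.95 DD.
Night half: max(0, 13.3 − 10.3) × 0.5 = 3.0 × 0.5 = 1.50 DD.
Per 24 h: 9.45 DD/day.
Duration = 167 / 9.45 = 17.672 ≈ 17.7 days.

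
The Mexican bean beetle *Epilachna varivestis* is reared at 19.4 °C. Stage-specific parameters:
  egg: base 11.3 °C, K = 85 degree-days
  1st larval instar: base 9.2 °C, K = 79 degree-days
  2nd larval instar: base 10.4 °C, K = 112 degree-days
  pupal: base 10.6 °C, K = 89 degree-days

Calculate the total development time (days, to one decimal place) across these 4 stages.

egg: 85 / (19.4 − 11.3) = 85 / 8.1 = 10.494 d.
1st larval instar: 79 / (19.4 − 9.2) = 79 / 10.2 = 7.745 d.
2nd larval instar: 112 / (19.4 − 10.4) = 112 / 9.0 = 12.444 d.
pupal: 89 / (19.4 − 10.6) = 89 / 8.8 = 10.114 d.
Sum = 40.797 ≈ 40.8 days.

40.8 days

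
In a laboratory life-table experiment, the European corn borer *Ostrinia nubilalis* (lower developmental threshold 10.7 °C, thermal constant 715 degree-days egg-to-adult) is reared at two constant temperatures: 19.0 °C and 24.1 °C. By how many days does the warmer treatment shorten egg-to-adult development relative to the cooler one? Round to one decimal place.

32.8 days

At 19.0 °C: 715 / (19.0 − 10.7) = 715 / 8.3 = 86.145 d.
At 24.1 °C: 715 / (24.1 − 10.7) = 715 / 13.4 = 53.358 d.
Difference = |86.145 − 53.358| = 32.786 ≈ 32.8 days.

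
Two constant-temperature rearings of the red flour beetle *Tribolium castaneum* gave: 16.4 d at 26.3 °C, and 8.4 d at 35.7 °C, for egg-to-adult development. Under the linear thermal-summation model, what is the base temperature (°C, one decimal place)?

Under the model K = D·(T − T_b), so D₁·(T₁ − T_b) = D₂·(T₂ − T_b).
16.4·(26.3 − T_b) = 8.4·(35.7 − T_b)
T_b = (16.4·26.3 − 8.4·35.7) / (16.4 − 8.4) = 131.44 / 8.0 = 16.430 °C ≈ 16.4 °C.

16.4 °C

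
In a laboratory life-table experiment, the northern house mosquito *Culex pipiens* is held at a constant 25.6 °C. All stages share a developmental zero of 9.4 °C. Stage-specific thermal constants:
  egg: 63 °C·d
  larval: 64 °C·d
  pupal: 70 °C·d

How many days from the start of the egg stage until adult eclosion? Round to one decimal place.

Daily accumulation at 25.6 °C = 25.6 − 9.4 = 16.2 DD/day.
Total K = 63 + 64 + 70 = 197 DD.
Total duration = 197 / 16.2 = 12.160 ≈ 12.2 days.

12.2 days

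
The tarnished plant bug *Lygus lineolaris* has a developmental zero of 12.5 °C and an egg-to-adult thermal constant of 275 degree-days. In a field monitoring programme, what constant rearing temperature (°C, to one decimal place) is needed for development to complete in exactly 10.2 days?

39.5 °C

Required daily accumulation = 275 / 10.2 = 26.961 DD/day.
T = T_base + 26.961 = 12.5 + 26.961 = 39.461 ≈ 39.5 °C.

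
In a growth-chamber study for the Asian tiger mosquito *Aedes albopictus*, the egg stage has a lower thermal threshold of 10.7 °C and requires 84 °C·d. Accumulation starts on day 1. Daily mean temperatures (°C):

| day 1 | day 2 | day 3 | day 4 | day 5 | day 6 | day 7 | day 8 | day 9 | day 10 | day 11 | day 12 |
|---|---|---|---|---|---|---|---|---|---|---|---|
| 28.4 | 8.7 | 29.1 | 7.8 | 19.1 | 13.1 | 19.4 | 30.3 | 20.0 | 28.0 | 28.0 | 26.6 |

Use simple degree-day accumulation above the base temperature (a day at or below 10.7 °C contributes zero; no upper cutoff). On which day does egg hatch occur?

Daily DD above 10.7 °C: 17.7, 0.0, 18.4, 0.0, 8.4, 2.4, 8.7, 19.6, 9.3, 17.3, 17.3, 15.9.
Cumulative: 17.7, 17.7, 36.1, 36.1, 44.5, 46.9, 55.6, 75.2, 84.5, 101.8, 119.1, 135.0.
The total first reaches 84 DD on day 9.

day 9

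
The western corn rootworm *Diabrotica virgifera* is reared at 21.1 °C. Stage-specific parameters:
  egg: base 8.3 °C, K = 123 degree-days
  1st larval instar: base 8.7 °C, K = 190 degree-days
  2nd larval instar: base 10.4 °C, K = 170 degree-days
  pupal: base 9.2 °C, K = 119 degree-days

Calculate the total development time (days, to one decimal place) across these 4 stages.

50.8 days

egg: 123 / (21.1 − 8.3) = 123 / 12.8 = 9.609 d.
1st larval instar: 190 / (21.1 − 8.7) = 190 / 12.4 = 15.323 d.
2nd larval instar: 170 / (21.1 − 10.4) = 170 / 10.7 = 15.888 d.
pupal: 119 / (21.1 − 9.2) = 119 / 11.9 = 10.000 d.
Sum = 50.820 ≈ 50.8 days.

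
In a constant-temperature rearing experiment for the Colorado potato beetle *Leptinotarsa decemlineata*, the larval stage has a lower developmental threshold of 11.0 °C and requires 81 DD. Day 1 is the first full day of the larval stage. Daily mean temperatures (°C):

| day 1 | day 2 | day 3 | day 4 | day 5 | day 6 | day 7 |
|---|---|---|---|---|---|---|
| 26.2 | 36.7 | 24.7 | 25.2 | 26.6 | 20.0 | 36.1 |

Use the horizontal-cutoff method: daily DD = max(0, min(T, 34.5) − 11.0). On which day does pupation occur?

day 5

Daily DD above 11.0 °C (capped at 23.5): 15.2, 23.5, 13.7, 14.2, 15.6, 9.0, 23.5.
Cumulative: 15.2, 38.7, 52.4, 66.6, 82.2, 91.2, 114.7.
The total first reaches 81 DD on day 5.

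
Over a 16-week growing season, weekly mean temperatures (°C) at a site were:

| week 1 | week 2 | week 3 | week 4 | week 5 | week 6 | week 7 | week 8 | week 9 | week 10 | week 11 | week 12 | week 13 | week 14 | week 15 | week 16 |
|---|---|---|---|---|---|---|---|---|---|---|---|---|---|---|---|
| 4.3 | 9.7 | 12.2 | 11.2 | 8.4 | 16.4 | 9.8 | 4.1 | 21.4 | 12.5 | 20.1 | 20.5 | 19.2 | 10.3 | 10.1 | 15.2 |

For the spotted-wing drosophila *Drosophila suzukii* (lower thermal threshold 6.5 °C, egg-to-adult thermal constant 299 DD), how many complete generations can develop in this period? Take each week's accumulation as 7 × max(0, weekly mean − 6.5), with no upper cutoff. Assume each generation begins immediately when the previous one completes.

2 generations

Weekly DD (7 × max(0, T̄ − 6.5)): 0.0, 22.4, 39.9, 32.9, 13.3, 69.3, 23.1, 0.0, 104.3, 42.0, 95.2, 98.0, 88.9, 26.6, 25.2, 60.9.
Season total = 742.0 DD.
Complete generations = ⌊742.0 / 299⌋ = 2.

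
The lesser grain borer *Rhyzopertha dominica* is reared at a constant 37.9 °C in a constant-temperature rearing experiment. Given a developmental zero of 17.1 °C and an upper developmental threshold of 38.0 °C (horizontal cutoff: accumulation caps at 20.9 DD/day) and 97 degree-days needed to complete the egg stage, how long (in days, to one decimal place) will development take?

Daily accumulation = 37.9 − 17.1 = 20.8 DD/day.
Duration = 97 / 20.8 = 4.663 ≈ 4.7 days.

4.7 days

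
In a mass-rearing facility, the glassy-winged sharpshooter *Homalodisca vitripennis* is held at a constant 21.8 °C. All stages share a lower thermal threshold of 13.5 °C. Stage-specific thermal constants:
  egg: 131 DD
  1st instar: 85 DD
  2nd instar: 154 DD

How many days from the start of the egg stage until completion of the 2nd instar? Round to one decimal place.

Daily accumulation at 21.8 °C = 21.8 − 13.5 = 8.3 DD/day.
Total K = 131 + 85 + 154 = 370 DD.
Total duration = 370 / 8.3 = 44.578 ≈ 44.6 days.

44.6 days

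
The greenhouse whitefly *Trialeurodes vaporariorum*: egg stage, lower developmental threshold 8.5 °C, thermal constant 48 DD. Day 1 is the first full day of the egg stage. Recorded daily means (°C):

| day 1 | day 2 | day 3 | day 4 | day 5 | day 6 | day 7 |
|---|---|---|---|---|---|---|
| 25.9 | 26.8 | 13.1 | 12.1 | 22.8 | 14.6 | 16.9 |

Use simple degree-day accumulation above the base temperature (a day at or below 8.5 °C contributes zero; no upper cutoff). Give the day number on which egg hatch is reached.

Daily DD above 8.5 °C: 17.4, 18.3, 4.6, 3.6, 14.3, 6.1, 8.4.
Cumulative: 17.4, 35.7, 40.3, 43.9, 58.2, 64.3, 72.7.
The total first reaches 48 DD on day 5.

day 5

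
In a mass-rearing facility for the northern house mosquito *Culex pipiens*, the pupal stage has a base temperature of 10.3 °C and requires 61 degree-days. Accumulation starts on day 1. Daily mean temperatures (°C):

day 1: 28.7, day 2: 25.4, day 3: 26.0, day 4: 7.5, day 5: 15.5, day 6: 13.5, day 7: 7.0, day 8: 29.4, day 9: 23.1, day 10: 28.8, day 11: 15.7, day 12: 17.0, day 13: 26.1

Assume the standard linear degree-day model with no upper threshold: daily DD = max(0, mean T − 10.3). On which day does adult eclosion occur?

Daily DD above 10.3 °C: 18.4, 15.1, 15.7, 0.0, 5.2, 3.2, 0.0, 19.1, 12.8, 18.5, 5.4, 6.7, 15.8.
Cumulative: 18.4, 33.5, 49.2, 49.2, 54.4, 57.6, 57.6, 76.7, 89.5, 108.0, 113.4, 120.1, 135.9.
The total first reaches 61 DD on day 8.

day 8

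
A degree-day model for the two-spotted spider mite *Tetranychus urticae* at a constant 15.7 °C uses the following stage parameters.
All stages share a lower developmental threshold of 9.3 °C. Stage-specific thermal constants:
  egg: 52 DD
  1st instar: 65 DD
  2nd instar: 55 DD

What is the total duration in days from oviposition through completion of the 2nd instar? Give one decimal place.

26.9 days

Daily accumulation at 15.7 °C = 15.7 − 9.3 = 6.4 DD/day.
Total K = 52 + 65 + 55 = 172 DD.
Total duration = 172 / 6.4 = 26.875 ≈ 26.9 days.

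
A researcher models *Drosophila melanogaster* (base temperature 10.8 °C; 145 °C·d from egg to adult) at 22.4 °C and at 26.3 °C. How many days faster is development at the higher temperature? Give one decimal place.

3.1 days

At 22.4 °C: 145 / (22.4 − 10.8) = 145 / 11.6 = 12.500 d.
At 26.3 °C: 145 / (26.3 − 10.8) = 145 / 15.5 = 9.355 d.
Difference = |12.500 − 9.355| = 3.145 ≈ 3.1 days.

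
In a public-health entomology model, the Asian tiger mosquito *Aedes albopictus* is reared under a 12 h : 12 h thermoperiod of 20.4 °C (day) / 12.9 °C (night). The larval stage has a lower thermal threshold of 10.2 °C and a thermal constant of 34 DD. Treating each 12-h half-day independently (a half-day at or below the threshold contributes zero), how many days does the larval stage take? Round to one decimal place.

Day half: max(0, 20.4 − 10.2) × 0.5 = 10.2 × 0.5 = 5.10 DD.
Night half: max(0, 12.9 − 10.2) × 0.5 = 2.7 × 0.5 = 1.35 DD.
Per 24 h: 6.45 DD/day.
Duration = 34 / 6.45 = 5.271 ≈ 5.3 days.

5.3 days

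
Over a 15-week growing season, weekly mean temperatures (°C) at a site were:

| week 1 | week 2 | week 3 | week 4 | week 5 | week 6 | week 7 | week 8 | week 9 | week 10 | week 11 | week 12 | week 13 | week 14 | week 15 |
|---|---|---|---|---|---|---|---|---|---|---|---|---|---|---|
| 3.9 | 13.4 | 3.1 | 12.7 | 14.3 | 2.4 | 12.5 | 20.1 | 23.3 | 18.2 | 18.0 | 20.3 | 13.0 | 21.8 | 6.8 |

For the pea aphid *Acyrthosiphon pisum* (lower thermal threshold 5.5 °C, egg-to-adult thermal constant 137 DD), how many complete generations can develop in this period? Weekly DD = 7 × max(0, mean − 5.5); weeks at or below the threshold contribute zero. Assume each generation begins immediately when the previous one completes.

6 generations

Weekly DD (7 × max(0, T̄ − 5.5)): 0.0, 55.3, 0.0, 50.4, 61.6, 0.0, 49.0, 102.2, 124.6, 88.9, 87.5, 103.6, 52.5, 114.1, 9.1.
Season total = 898.8 DD.
Complete generations = ⌊898.8 / 137⌋ = 6.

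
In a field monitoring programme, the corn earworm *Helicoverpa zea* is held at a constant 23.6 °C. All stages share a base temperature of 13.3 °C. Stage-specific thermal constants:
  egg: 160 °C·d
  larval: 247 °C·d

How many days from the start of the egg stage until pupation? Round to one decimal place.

Daily accumulation at 23.6 °C = 23.6 − 13.3 = 10.3 DD/day.
Total K = 160 + 247 = 407 DD.
Total duration = 407 / 10.3 = 39.515 ≈ 39.5 days.

39.5 days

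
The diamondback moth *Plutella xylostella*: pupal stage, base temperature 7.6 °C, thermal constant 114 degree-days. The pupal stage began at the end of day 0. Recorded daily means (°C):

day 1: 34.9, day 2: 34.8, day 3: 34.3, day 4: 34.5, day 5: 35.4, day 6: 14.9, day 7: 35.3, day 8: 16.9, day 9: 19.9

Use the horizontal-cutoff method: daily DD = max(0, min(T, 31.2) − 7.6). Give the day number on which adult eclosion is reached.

day 5

Daily DD above 7.6 °C (capped at 23.6): 23.6, 23.6, 23.6, 23.6, 23.6, 7.3, 23.6, 9.3, 12.3.
Cumulative: 23.6, 47.2, 70.8, 94.4, 118.0, 125.3, 148.9, 158.2, 170.5.
The total first reaches 114 DD on day 5.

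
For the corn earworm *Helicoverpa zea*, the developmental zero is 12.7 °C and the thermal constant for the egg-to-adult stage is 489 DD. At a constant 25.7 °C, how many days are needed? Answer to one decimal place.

37.6 days

Daily accumulation = 25.7 − 12.7 = 13.0 DD/day.
Duration = 489 / 13.0 = 37.615 ≈ 37.6 days.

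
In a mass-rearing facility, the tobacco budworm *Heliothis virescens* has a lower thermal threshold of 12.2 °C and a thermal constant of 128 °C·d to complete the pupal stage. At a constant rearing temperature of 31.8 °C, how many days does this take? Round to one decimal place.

6.5 days

Daily accumulation = 31.8 − 12.2 = 19.6 DD/day.
Duration = 128 / 19.6 = 6.531 ≈ 6.5 days.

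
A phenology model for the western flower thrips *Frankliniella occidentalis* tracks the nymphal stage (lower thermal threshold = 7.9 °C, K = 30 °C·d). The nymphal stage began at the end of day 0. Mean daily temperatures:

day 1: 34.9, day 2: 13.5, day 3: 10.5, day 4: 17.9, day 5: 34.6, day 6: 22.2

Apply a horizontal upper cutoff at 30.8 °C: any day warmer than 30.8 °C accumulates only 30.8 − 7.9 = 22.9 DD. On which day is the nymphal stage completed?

Daily DD above 7.9 °C (capped at 22.9): 22.9, 5.6, 2.6, 10.0, 22.9, 14.3.
Cumulative: 22.9, 28.5, 31.1, 41.1, 64.0, 78.3.
The total first reaches 30 DD on day 3.

day 3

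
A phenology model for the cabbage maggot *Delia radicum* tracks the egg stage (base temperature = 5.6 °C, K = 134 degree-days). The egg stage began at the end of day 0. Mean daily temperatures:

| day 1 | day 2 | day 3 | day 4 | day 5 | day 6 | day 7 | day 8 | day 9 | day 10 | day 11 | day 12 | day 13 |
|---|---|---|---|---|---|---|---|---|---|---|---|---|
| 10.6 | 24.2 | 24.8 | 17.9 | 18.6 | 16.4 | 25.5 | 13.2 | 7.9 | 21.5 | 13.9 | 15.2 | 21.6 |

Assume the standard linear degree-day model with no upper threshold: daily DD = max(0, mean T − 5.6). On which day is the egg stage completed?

day 12

Daily DD above 5.6 °C: 5.0, 18.6, 19.2, 12.3, 13.0, 10.8, 19.9, 7.6, 2.3, 15.9, 8.3, 9.6, 16.0.
Cumulative: 5.0, 23.6, 42.8, 55.1, 68.1, 78.9, 98.8, 106.4, 108.7, 124.6, 132.9, 142.5, 158.5.
The total first reaches 134 DD on day 12.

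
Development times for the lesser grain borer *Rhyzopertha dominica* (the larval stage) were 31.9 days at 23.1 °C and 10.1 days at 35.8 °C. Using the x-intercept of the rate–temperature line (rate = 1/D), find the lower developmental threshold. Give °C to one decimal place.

Linear rate model ⇒ the product D·(T − T_b) is constant across temperatures.
31.9·(23.1 − T_b) = 10.1·(35.8 − T_b)
T_b = (31.9·23.1 − 10.1·35.8) / (31.9 − 10.1) = 375.31 / 21.8 = 17.216 °C ≈ 17.2 °C.

17.2 °C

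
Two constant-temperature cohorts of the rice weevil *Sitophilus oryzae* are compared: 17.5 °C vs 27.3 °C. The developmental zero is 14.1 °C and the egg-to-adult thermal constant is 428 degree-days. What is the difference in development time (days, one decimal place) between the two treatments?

93.5 days

At 17.5 °C: 428 / (17.5 − 14.1) = 428 / 3.4 = 125.882 d.
At 27.3 °C: 428 / (27.3 − 14.1) = 428 / 13.2 = 32.424 d.
Difference = |125.882 − 32.424| = 93.458 ≈ 93.5 days.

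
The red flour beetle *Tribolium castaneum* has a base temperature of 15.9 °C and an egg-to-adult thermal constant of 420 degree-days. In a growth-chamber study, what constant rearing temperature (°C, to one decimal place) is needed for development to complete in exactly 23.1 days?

34.1 °C

Required daily accumulation = 420 / 23.1 = 18.182 DD/day.
T = T_base + 18.182 = 15.9 + 18.182 = 34.082 ≈ 34.1 °C.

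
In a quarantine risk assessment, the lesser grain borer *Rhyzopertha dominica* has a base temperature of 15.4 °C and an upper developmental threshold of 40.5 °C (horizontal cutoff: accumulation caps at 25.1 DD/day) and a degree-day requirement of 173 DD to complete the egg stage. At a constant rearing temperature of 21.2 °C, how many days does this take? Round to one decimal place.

29.8 days

Daily accumulation = 21.2 − 15.4 = 5.8 DD/day.
Duration = 173 / 5.8 = 29.828 ≈ 29.8 days.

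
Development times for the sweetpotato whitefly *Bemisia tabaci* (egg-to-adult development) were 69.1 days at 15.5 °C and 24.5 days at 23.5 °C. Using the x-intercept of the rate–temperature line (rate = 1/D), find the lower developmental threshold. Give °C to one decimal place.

11.1 °C

Under the model K = D·(T − T_b), so D₁·(T₁ − T_b) = D₂·(T₂ − T_b).
69.1·(15.5 − T_b) = 24.5·(23.5 − T_b)
T_b = (69.1·15.5 − 24.5·23.5) / (69.1 − 24.5) = 495.30 / 44.6 = 11.105 °C ≈ 11.1 °C.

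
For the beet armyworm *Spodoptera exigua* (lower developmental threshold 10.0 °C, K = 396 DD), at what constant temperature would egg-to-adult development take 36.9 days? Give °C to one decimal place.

20.7 °C

Required daily accumulation = 396 / 36.9 = 10.732 DD/day.
T = T_base + 10.732 = 10.0 + 10.732 = 20.732 ≈ 20.7 °C.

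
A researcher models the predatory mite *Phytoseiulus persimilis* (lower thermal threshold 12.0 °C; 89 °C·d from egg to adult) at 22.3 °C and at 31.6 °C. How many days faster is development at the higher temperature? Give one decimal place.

4.1 days

At 22.3 °C: 89 / (22.3 − 12.0) = 89 / 10.3 = 8.641 d.
At 31.6 °C: 89 / (31.6 − 12.0) = 89 / 19.6 = 4.541 d.
Difference = |8.641 − 4.541| = 4.100 ≈ 4.1 days.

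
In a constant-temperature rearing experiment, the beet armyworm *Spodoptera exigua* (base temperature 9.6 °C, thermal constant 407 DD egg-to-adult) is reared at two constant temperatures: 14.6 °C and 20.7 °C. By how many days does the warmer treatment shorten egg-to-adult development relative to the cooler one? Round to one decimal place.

At 14.6 °C: 407 / (14.6 − 9.6) = 407 / 5.0 = 81.400 d.
At 20.7 °C: 407 / (20.7 − 9.6) = 407 / 11.1 = 36.667 d.
Difference = |81.400 − 36.667| = 44.733 ≈ 44.7 days.

44.7 days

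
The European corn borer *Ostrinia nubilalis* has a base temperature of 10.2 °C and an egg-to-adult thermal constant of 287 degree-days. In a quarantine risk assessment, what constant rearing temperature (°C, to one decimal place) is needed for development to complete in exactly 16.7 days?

27.4 °C

Required daily accumulation = 287 / 16.7 = 17.186 DD/day.
T = T_base + 17.186 = 10.2 + 17.186 = 27.386 ≈ 27.4 °C.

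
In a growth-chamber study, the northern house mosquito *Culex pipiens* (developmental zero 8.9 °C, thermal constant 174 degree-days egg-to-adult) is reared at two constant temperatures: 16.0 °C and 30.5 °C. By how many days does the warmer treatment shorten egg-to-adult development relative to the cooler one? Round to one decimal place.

At 16.0 °C: 174 / (16.0 − 8.9) = 174 / 7.1 = 24.507 d.
At 30.5 °C: 174 / (30.5 − 8.9) = 174 / 21.6 = 8.056 d.
Difference = |24.507 − 8.056| = 16.451 ≈ 16.5 days.

16.5 days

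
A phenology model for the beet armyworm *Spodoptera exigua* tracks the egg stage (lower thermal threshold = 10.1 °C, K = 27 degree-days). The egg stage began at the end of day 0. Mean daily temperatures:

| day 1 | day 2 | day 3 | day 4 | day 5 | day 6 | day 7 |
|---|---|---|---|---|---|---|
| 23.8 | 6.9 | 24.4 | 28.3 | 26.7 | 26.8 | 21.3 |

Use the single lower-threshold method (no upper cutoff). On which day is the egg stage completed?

day 3

Daily DD above 10.1 °C: 13.7, 0.0, 14.3, 18.2, 16.6, 16.7, 11.2.
Cumulative: 13.7, 13.7, 28.0, 46.2, 62.8, 79.5, 90.7.
The total first reaches 27 DD on day 3.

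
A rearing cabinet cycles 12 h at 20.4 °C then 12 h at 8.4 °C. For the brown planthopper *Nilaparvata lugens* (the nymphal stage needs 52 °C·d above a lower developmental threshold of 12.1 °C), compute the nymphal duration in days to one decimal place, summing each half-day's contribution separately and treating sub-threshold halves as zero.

12.5 days

Day half: max(0, 20.4 − 12.1) × 0.5 = 8.3 × 0.5 = 4.15 DD.
Night half: max(0, 8.4 − 12.1) × 0.5 = 0.0 × 0.5 = 0.00 DD.
Per 24 h: 4.15 DD/day.
Duration = 52 / 4.15 = 12.530 ≈ 12.5 days.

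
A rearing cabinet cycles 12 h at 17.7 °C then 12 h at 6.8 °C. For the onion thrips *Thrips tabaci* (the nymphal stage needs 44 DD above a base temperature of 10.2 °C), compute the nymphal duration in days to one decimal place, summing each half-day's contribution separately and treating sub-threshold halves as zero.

Day half: max(0, 17.7 − 10.2) × 0.5 = 7.5 × 0.5 = 3.75 DD.
Night half: max(0, 6.8 − 10.2) × 0.5 = 0.0 × 0.5 = 0.00 DD.
Per 24 h: 3.75 DD/day.
Duration = 44 / 3.75 = 11.733 ≈ 11.7 days.

11.7 days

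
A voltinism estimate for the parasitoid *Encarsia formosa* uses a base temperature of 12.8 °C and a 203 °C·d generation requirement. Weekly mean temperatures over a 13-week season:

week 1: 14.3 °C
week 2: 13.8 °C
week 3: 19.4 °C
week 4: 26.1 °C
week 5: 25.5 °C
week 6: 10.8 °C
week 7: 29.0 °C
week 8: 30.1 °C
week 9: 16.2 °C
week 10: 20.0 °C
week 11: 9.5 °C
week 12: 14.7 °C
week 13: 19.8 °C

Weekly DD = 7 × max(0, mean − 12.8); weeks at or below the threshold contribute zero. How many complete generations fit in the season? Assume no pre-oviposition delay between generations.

3 generations

Weekly DD (7 × max(0, T̄ − 12.8)): 10.5, 7.0, 46.2, 93.1, 88.9, 0.0, 113.4, 121.1, 23.8, 50.4, 0.0, 13.3, 49.0.
Season total = 616.7 DD.
Complete generations = ⌊616.7 / 203⌋ = 3.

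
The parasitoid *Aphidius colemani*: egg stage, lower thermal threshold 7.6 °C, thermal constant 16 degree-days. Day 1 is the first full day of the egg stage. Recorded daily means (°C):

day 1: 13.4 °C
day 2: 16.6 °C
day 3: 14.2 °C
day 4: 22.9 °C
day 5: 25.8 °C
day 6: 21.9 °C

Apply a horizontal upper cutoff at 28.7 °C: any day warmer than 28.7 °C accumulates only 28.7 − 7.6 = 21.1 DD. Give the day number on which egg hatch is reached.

Daily DD above 7.6 °C (capped at 21.1): 5.8, 9.0, 6.6, 15.3, 18.2, 14.3.
Cumulative: 5.8, 14.8, 21.4, 36.7, 54.9, 69.2.
The total first reaches 16 DD on day 3.

day 3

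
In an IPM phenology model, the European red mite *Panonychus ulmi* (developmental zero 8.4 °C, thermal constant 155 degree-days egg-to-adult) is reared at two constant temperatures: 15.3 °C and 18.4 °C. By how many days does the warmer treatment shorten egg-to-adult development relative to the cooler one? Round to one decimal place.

7.0 days

At 15.3 °C: 155 / (15.3 − 8.4) = 155 / 6.9 = 22.464 d.
At 18.4 °C: 155 / (18.4 − 8.4) = 155 / 10.0 = 15.500 d.
Difference = |22.464 − 15.500| = 6.964 ≈ 7.0 days.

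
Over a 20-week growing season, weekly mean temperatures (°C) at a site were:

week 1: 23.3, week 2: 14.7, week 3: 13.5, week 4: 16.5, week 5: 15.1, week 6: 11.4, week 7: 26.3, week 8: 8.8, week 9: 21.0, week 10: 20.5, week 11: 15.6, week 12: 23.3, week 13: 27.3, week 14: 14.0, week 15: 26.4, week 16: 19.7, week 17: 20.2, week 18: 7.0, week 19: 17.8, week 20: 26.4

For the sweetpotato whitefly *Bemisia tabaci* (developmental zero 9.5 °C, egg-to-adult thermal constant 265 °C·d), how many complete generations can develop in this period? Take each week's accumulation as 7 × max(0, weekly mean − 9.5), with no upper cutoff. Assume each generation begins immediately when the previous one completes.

Weekly DD (7 × max(0, T̄ − 9.5)): 96.6, 36.4, 28.0, 49.0, 39.2, 13.3, 117.6, 0.0, 80.5, 77.0, 42.7, 96.6, 124.6, 31.5, 118.3, 71.4, 74.9, 0.0, 58.1, 118.3.
Season total = 1274.0 DD.
Complete generations = ⌊1274.0 / 265⌋ = 4.

4 generations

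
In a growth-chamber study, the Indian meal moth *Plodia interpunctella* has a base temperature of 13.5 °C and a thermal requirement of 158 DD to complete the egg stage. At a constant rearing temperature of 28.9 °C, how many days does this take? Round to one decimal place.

10.3 days

Daily accumulation = 28.9 − 13.5 = 15.4 DD/day.
Duration = 158 / 15.4 = 10.260 ≈ 10.3 days.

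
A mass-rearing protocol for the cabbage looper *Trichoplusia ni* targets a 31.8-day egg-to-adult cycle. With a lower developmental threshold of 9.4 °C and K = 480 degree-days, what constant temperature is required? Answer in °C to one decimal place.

Required daily accumulation = 480 / 31.8 = 15.094 DD/day.
T = T_base + 15.094 = 9.4 + 15.094 = 24.494 ≈ 24.5 °C.

24.5 °C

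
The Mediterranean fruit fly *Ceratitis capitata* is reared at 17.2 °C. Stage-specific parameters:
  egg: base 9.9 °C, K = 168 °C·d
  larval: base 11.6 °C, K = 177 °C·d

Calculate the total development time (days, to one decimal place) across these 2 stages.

54.6 days

egg: 168 / (17.2 − 9.9) = 168 / 7.3 = 23.014 d.
larval: 177 / (17.2 − 11.6) = 177 / 5.6 = 31.607 d.
Sum = 54.621 ≈ 54.6 days.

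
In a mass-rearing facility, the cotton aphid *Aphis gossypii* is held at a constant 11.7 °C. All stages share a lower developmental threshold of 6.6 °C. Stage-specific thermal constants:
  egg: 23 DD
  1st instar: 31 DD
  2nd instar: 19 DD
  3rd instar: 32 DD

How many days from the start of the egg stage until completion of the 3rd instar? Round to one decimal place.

Daily accumulation at 11.7 °C = 11.7 − 6.6 = 5.1 DD/day.
Total K = 23 + 31 + 19 + 32 = 105 DD.
Total duration = 105 / 5.1 = 20.588 ≈ 20.6 days.

20.6 days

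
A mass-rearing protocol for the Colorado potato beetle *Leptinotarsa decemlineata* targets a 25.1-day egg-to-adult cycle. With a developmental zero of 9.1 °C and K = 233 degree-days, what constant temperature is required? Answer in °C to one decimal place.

18.4 °C

Required daily accumulation = 233 / 25.1 = 9.283 DD/day.
T = T_base + 9.283 = 9.1 + 9.283 = 18.383 ≈ 18.4 °C.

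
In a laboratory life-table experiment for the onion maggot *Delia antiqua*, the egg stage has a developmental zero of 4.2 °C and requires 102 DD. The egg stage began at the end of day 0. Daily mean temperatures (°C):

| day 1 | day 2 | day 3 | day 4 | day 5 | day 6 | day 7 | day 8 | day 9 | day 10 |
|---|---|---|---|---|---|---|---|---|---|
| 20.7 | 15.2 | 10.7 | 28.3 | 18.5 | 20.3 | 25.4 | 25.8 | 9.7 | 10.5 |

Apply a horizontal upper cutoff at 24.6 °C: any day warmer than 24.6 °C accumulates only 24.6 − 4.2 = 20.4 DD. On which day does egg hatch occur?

Daily DD above 4.2 °C (capped at 20.4): 16.5, 11.0, 6.5, 20.4, 14.3, 16.1, 20.4, 20.4, 5.5, 6.3.
Cumulative: 16.5, 27.5, 34.0, 54.4, 68.7, 84.8, 105.2, 125.6, 131.1, 137.4.
The total first reaches 102 DD on day 7.

day 7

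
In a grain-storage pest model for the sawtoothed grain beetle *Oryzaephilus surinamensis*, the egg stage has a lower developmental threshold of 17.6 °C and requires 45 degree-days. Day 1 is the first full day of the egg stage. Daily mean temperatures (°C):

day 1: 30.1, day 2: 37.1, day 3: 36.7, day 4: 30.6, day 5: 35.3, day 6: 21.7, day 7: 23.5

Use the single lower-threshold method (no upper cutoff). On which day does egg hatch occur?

Daily DD above 17.6 °C: 12.5, 19.5, 19.1, 13.0, 17.7, 4.1, 5.9.
Cumulative: 12.5, 32.0, 51.1, 64.1, 81.8, 85.9, 91.8.
The total first reaches 45 DD on day 3.

day 3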